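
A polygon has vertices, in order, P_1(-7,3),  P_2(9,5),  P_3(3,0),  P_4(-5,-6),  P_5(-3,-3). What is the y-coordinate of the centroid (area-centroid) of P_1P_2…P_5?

109/96

Apply the shoelace (surveyor's) formula. First the cross-terms c_i = x_i·y_{i+1} − x_{i+1}·y_i:
  -62, -15, -18, -3, -30  ⇒  2A = -128, A = -64.
Then Σ (y_i + y_{i+1})·c_i = -436, so ȳ = -436 / (6·(-64)) = 109/96.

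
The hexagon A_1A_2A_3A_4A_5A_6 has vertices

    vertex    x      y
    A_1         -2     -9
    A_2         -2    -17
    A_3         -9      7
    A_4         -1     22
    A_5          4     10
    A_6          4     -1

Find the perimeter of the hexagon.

84

|A_1A_2| = √((0)² + (-8)²) = √64 = 8
|A_2A_3| = √((-7)² + (24)²) = √625 = 25
|A_3A_4| = √((8)² + (15)²) = √289 = 17
|A_4A_5| = √((5)² + (-12)²) = √169 = 13
|A_5A_6| = √((0)² + (-11)²) = √121 = 11
|A_6A_1| = √((-6)² + (-8)²) = √100 = 10
Perimeter = 8 + 25 + 17 + 13 + 11 + 10 = 84.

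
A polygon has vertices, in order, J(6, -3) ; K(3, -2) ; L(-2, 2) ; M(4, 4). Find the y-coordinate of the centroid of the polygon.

39/53

Apply the surveyor's formula. First the cross-terms c_i = x_i·y_{i+1} − x_{i+1}·y_i:
  -3, 2, -16, -36  ⇒  2A = -53, A = -26.5.
Then Σ (y_i + y_{i+1})·c_i = -117, so ȳ = -117 / (6·(-26.5)) = 39/53.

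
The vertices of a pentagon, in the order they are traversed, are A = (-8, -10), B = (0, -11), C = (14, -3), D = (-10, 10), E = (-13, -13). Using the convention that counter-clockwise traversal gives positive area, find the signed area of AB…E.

319

Apply Gauss's area formula: 2A = Σ (x_i·y_{i+1} − x_{i+1}·y_i), indices taken mod 5.
Cross-terms: 88, 154, 110, 260, 26  ⇒  Σ = 638
Signed area = Σ/2 = 319 (positive ⇒ counter-clockwise traversal).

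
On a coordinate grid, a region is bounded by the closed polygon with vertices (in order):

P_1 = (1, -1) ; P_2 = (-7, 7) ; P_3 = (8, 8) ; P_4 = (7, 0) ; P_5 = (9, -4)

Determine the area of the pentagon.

100.5

Σ = (0) + (-112) + (-56) + (-28) + (-5) = -201
Area = |Σ|/2 = 100.5.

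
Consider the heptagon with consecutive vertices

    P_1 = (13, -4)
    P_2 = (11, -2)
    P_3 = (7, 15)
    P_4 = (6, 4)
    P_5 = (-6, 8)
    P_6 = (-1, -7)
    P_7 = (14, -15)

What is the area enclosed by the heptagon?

254.5

Σ = (18) + (179) + (-62) + (72) + (50) + (113) + (139) = 509
Area = |Σ|/2 = 254.5.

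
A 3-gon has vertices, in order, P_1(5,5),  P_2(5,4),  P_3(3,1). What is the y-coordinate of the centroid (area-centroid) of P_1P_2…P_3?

10/3

Apply the surveyor's formula. First the cross-terms c_i = x_i·y_{i+1} − x_{i+1}·y_i:
  -5, -7, 10  ⇒  2A = -2, A = -1.
Then Σ (y_i + y_{i+1})·c_i = -20, so ȳ = -20 / (6·(-1)) = 10/3.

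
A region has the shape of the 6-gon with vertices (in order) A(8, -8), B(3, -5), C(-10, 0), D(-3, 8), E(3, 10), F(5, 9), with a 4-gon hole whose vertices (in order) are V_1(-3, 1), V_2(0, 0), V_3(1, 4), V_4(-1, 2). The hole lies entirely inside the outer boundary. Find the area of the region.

Outer boundary:
Apply the shoelace (surveyor's) formula: 2A = Σ (x_i·y_{i+1} − x_{i+1}·y_i), indices taken mod 6.
Cross-terms: -16, -50, -80, -54, -23, -112  ⇒  Σ = -335
Area = |Σ|/2 = 167.5.
Hole:
Cross-terms: 0, 0, 6, 5  ⇒  Σ = 11
Area = |Σ|/2 = 5.5.
Net area = 167.5 − 5.5 = 162.

162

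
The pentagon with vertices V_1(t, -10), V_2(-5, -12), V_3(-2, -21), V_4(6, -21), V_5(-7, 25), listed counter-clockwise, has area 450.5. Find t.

-17

The doubled signed area Σ (x_i y_{i+1} − x_{i+1} y_i) is linear in t.
With t=0 it equals 272; the coefficient of t is -37 (from the two edges through V_1).
So -37·t + 272 = 2·450.5 = 901 ⇒ t = -17.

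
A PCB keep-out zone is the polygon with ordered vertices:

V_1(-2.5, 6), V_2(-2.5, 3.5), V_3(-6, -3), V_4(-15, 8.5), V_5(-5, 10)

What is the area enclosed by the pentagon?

86.875

Apply the surveyor's formula: 2A = Σ (x_i·y_{i+1} − x_{i+1}·y_i), indices taken mod 5.
Σ = (6.25) + (28.5) + (-96) + (-107.5) + (-5) = -173.75
Area = |Σ|/2 = 86.875.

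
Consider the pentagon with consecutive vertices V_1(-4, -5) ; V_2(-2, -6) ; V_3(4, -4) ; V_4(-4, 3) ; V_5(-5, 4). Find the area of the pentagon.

41

Apply the shoelace (surveyor's) formula: 2A = Σ (x_i·y_{i+1} − x_{i+1}·y_i), indices taken mod 5.
Σ = (14) + (32) + (-4) + (-1) + (41) = 82
Area = |Σ|/2 = 41.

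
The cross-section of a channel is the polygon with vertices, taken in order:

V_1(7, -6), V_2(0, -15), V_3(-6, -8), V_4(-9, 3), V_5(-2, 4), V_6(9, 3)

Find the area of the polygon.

Cross-terms: -105, -90, -90, -30, -42, -75  ⇒  Σ = -432
Area = |Σ|/2 = 216.

216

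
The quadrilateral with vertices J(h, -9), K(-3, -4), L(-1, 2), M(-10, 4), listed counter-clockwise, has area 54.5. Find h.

-5

Write out the shoelace sum; only the two edges meeting at J involve h:
2·Area = [((-10)·(-9) − h·4) + (h·(-4) − (-3)·(-9))] + 6
       = -8·h + 69 = 109
⇒ h = -5.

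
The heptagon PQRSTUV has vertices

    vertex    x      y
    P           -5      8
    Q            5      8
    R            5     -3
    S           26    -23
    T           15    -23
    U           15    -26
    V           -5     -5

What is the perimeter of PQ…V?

106

|PQ| = √((10)² + (0)²) = √100 = 10
|QR| = √((0)² + (-11)²) = √121 = 11
|RS| = √((21)² + (-20)²) = √841 = 29
|ST| = √((-11)² + (0)²) = √121 = 11
|TU| = √((0)² + (-3)²) = √9 = 3
|UV| = √((-20)² + (21)²) = √841 = 29
|VP| = √((0)² + (13)²) = √169 = 13
Perimeter = 10 + 11 + 29 + 11 + 3 + 29 + 13 = 106.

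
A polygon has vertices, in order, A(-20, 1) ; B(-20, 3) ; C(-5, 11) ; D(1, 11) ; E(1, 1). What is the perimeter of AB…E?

56

|AB| = √((0)² + (2)²) = √4 = 2
|BC| = √((15)² + (8)²) = √289 = 17
|CD| = √((6)² + (0)²) = √36 = 6
|DE| = √((0)² + (-10)²) = √100 = 10
|EA| = √((-21)² + (0)²) = √441 = 21
Perimeter = 2 + 17 + 6 + 10 + 21 = 56.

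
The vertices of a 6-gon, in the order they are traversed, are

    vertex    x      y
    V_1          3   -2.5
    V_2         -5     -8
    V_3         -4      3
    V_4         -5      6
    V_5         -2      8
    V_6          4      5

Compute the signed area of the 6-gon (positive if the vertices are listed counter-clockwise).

Σ = (-36.5) + (-47) + (-9) + (-28) + (-42) + (-25) = -187.5
Signed area = Σ/2 = -93.75 (negative ⇒ clockwise traversal).

-93.75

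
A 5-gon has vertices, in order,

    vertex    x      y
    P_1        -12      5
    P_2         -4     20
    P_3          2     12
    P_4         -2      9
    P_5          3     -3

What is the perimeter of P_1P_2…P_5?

|P_1P_2| = √((8)² + (15)²) = √289 = 17
|P_2P_3| = √((6)² + (-8)²) = √100 = 10
|P_3P_4| = √((-4)² + (-3)²) = √25 = 5
|P_4P_5| = √((5)² + (-12)²) = √169 = 13
|P_5P_1| = √((-15)² + (8)²) = √289 = 17
Perimeter = 17 + 10 + 5 + 13 + 17 = 62.

62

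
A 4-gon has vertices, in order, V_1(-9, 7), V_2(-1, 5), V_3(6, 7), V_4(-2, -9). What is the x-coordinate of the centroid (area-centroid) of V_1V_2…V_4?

-12/7

Apply the surveyor's formula. First the cross-terms c_i = x_i·y_{i+1} − x_{i+1}·y_i:
  -38, -37, -40, -95  ⇒  2A = -210, A = -105.
Then Σ (x_i + x_{i+1})·c_i = 1080, so x̄ = 1080 / (6·(-105)) = -12/7.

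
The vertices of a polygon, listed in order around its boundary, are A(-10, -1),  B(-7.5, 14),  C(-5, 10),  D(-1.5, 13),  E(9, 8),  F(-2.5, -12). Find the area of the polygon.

Apply the surveyor's formula: 2A = Σ (x_i·y_{i+1} − x_{i+1}·y_i), indices taken mod 6.
Σ = (-147.5) + (-5) + (-50) + (-129) + (-88) + (-117.5) = -537
Area = |Σ|/2 = 268.5.

268.5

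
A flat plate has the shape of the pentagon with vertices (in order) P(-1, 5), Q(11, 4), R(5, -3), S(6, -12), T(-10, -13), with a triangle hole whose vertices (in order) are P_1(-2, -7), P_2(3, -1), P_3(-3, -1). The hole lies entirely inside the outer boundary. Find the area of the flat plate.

189.5

Outer boundary:
Σ = (-59) + (-53) + (-42) + (-198) + (-63) = -415
Area = |Σ|/2 = 207.5.
Hole:
Σ = (23) + (-6) + (19) = 36
Area = |Σ|/2 = 18.
Net area = 207.5 − 18 = 189.5.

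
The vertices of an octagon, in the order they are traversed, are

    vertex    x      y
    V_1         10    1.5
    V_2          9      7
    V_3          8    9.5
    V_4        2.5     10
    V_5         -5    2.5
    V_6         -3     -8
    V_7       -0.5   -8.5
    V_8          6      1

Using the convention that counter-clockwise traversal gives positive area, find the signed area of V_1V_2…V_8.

158.5

Cross-terms: 56.5, 29.5, 56.25, 56.25, 47.5, 21.5, 50.5, -1  ⇒  Σ = 317
Signed area = Σ/2 = 158.5 (positive ⇒ counter-clockwise traversal).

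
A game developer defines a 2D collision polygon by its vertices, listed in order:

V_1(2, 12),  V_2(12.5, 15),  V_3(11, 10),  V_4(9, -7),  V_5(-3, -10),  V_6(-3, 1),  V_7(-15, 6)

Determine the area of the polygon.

Σ = (-120) + (-40) + (-167) + (-111) + (-33) + (-3) + (-192) = -666
Area = |Σ|/2 = 333.

333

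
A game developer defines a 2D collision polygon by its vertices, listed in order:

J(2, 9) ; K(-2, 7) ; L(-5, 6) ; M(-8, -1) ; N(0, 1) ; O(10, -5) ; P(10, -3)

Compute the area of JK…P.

103

Σ = (32) + (23) + (53) + (-8) + (-10) + (20) + (96) = 206
Area = |Σ|/2 = 103.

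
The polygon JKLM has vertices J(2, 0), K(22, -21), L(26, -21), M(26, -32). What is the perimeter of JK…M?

|JK| = √((20)² + (-21)²) = √841 = 29
|KL| = √((4)² + (0)²) = √16 = 4
|LM| = √((0)² + (-11)²) = √121 = 11
|MJ| = √((-24)² + (32)²) = √1600 = 40
Perimeter = 29 + 4 + 11 + 40 = 84.

84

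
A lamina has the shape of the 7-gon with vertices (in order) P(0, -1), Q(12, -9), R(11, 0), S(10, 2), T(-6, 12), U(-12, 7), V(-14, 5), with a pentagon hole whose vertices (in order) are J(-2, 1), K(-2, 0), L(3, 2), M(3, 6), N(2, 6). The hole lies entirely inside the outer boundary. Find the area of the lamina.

Outer boundary:
Apply the surveyor's formula: 2A = Σ (x_i·y_{i+1} − x_{i+1}·y_i), indices taken mod 7.
Cross-terms: 12, 99, 22, 132, 102, 38, 14  ⇒  Σ = 419
Area = |Σ|/2 = 209.5.
Hole:
Apply Gauss's area formula: 2A = Σ (x_i·y_{i+1} − x_{i+1}·y_i), indices taken mod 5.
Σ = (2) + (-4) + (12) + (6) + (14) = 30
Area = |Σ|/2 = 15.
Net area = 209.5 − 15 = 194.5.

194.5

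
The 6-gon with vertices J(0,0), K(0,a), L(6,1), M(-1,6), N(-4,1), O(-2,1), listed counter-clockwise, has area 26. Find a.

1

Write out the shoelace sum; only the two edges meeting at K involve a:
2·Area = [(0·a − 0·0) + (0·1 − 6·a)] + 58
       = -6·a + 58 = 52
⇒ a = 1.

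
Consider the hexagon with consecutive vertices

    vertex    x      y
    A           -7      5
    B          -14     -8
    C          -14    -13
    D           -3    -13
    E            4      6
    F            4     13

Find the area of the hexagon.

256

A→B: (-7)(-8) − (-14)(5) = 126
B→C: (-14)(-13) − (-14)(-8) = 70
C→D: (-14)(-13) − (-3)(-13) = 143
D→E: (-3)(6) − (4)(-13) = 34
E→F: (4)(13) − (4)(6) = 28
F→A: (4)(5) − (-7)(13) = 111
Σ = 512
Area = |Σ|/2 = 256.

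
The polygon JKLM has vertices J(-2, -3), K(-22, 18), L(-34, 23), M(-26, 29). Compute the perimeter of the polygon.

92

|JK| = √((-20)² + (21)²) = √841 = 29
|KL| = √((-12)² + (5)²) = √169 = 13
|LM| = √((8)² + (6)²) = √100 = 10
|MJ| = √((24)² + (-32)²) = √1600 = 40
Perimeter = 29 + 13 + 10 + 40 = 92.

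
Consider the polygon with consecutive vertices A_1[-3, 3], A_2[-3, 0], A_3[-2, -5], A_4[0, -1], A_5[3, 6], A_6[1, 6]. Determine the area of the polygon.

Apply the surveyor's formula: 2A = Σ (x_i·y_{i+1} − x_{i+1}·y_i), indices taken mod 6.
Σ = (9) + (15) + (2) + (3) + (12) + (21) = 62
Area = |Σ|/2 = 31.

31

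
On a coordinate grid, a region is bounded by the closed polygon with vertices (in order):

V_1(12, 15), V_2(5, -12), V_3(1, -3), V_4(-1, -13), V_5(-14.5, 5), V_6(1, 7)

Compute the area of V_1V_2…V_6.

Apply the surveyor's formula: 2A = Σ (x_i·y_{i+1} − x_{i+1}·y_i), indices taken mod 6.
Σ = (-219) + (-3) + (-16) + (-193.5) + (-106.5) + (-69) = -607
Area = |Σ|/2 = 303.5.

303.5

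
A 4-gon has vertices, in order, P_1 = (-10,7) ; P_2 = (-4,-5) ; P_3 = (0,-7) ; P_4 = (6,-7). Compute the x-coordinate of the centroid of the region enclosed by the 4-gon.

-7/3

Apply Gauss's area formula. First the cross-terms c_i = x_i·y_{i+1} − x_{i+1}·y_i:
  78, 28, 42, -28  ⇒  2A = 120, A = 60.
Then Σ (x_i + x_{i+1})·c_i = -840, so x̄ = -840 / (6·60) = -7/3.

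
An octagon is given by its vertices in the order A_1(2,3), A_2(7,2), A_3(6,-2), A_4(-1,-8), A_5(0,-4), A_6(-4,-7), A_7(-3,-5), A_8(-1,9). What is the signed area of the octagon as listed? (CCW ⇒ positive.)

Σ = (-17) + (-26) + (-50) + (4) + (-16) + (-1) + (-32) + (-21) = -159
Signed area = Σ/2 = -79.5 (negative ⇒ clockwise traversal).

-79.5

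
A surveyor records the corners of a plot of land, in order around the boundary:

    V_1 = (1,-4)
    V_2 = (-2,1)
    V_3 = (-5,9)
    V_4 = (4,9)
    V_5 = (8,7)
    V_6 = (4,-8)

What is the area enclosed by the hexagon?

Apply the surveyor's formula: 2A = Σ (x_i·y_{i+1} − x_{i+1}·y_i), indices taken mod 6.
V_1→V_2: (1)(1) − (-2)(-4) = -7
V_2→V_3: (-2)(9) − (-5)(1) = -13
V_3→V_4: (-5)(9) − (4)(9) = -81
V_4→V_5: (4)(7) − (8)(9) = -44
V_5→V_6: (8)(-8) − (4)(7) = -92
V_6→V_1: (4)(-4) − (1)(-8) = -8
Σ = -245
Area = |Σ|/2 = 122.5.

122.5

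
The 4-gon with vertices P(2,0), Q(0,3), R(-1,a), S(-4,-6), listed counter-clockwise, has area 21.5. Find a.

Write out the shoelace sum; only the two edges meeting at R involve a:
2·Area = [(0·a − (-1)·3) + ((-1)·(-6) − (-4)·a)] + 18
       = 4·a + 27 = 43
⇒ a = 4.

4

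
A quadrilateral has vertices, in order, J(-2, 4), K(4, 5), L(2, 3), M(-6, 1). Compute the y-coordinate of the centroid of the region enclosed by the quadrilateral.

124/39

Apply the shoelace formula. First the cross-terms c_i = x_i·y_{i+1} − x_{i+1}·y_i:
  -26, 2, 20, -22  ⇒  2A = -26, A = -13.
Then Σ (y_i + y_{i+1})·c_i = -248, so ȳ = -248 / (6·(-13)) = 124/39.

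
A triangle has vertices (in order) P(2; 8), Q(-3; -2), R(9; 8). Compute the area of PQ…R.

35

Apply the shoelace (surveyor's) formula: 2A = Σ (x_i·y_{i+1} − x_{i+1}·y_i), indices taken mod 3.
P→Q: (2)(-2) − (-3)(8) = 20
Q→R: (-3)(8) − (9)(-2) = -6
R→P: (9)(8) − (2)(8) = 56
Σ = 70
Area = |Σ|/2 = 35.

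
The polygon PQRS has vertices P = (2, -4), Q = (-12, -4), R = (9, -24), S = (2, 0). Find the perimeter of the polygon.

|PQ| = √((-14)² + (0)²) = √196 = 14
|QR| = √((21)² + (-20)²) = √841 = 29
|RS| = √((-7)² + (24)²) = √625 = 25
|SP| = √((0)² + (-4)²) = √16 = 4
Perimeter = 14 + 29 + 25 + 4 = 72.

72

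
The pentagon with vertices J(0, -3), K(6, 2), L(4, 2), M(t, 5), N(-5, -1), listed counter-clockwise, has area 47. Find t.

The doubled signed area Σ (x_i y_{i+1} − x_{i+1} y_i) is linear in t.
With t=0 it equals 82; the coefficient of t is -3 (from the two edges through M).
So -3·t + 82 = 2·47 = 94 ⇒ t = -4.

-4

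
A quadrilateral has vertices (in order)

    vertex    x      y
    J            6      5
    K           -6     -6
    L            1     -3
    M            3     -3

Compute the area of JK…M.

J→K: (6)(-6) − (-6)(5) = -6
K→L: (-6)(-3) − (1)(-6) = 24
L→M: (1)(-3) − (3)(-3) = 6
M→J: (3)(5) − (6)(-3) = 33
Σ = 57
Area = |Σ|/2 = 28.5.

28.5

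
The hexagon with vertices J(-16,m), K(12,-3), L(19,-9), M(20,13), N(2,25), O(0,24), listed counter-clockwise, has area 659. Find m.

The doubled signed area Σ (x_i y_{i+1} − x_{i+1} y_i) is linear in m.
With m=0 it equals 1330; the coefficient of m is -12 (from the two edges through J).
So -12·m + 1330 = 2·659 = 1318 ⇒ m = 1.

1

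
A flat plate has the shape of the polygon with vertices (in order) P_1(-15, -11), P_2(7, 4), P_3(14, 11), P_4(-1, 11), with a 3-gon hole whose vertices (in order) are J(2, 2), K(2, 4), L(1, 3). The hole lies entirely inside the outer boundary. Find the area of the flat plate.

188.5

Outer boundary:
Σ = (17) + (21) + (165) + (176) = 379
Area = |Σ|/2 = 189.5.
Hole:
Apply the surveyor's formula: 2A = Σ (x_i·y_{i+1} − x_{i+1}·y_i), indices taken mod 3.
Σ = (4) + (2) + (-4) = 2
Area = |Σ|/2 = 1.
Net area = 189.5 − 1 = 188.5.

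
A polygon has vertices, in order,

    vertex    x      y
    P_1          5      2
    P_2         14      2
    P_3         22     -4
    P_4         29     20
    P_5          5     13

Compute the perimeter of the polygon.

80

|P_1P_2| = √((9)² + (0)²) = √81 = 9
|P_2P_3| = √((8)² + (-6)²) = √100 = 10
|P_3P_4| = √((7)² + (24)²) = √625 = 25
|P_4P_5| = √((-24)² + (-7)²) = √625 = 25
|P_5P_1| = √((0)² + (-11)²) = √121 = 11
Perimeter = 9 + 10 + 25 + 25 + 11 = 80.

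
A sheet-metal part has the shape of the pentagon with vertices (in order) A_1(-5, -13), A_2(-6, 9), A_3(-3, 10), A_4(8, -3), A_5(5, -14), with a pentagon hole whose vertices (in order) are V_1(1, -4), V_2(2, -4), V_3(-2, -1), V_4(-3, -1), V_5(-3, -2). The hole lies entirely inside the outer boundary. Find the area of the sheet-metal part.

Outer boundary:
Apply the surveyor's formula: 2A = Σ (x_i·y_{i+1} − x_{i+1}·y_i), indices taken mod 5.
A_1→A_2: (-5)(9) − (-6)(-13) = -123
A_2→A_3: (-6)(10) − (-3)(9) = -33
A_3→A_4: (-3)(-3) − (8)(10) = -71
A_4→A_5: (8)(-14) − (5)(-3) = -97
A_5→A_1: (5)(-13) − (-5)(-14) = -135
Σ = -459
Area = |Σ|/2 = 229.5.
Hole:
Σ = (4) + (-10) + (-1) + (3) + (14) = 10
Area = |Σ|/2 = 5.
Net area = 229.5 − 5 = 224.5.

224.5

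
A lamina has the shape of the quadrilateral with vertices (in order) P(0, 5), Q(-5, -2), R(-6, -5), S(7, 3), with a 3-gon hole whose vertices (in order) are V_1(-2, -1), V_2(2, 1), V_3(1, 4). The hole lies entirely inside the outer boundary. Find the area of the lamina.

38

Outer boundary:
Apply the surveyor's formula: 2A = Σ (x_i·y_{i+1} − x_{i+1}·y_i), indices taken mod 4.
Σ = (25) + (13) + (17) + (35) = 90
Area = |Σ|/2 = 45.
Hole:
Apply Gauss's area formula: 2A = Σ (x_i·y_{i+1} − x_{i+1}·y_i), indices taken mod 3.
Cross-terms: 0, 7, 7  ⇒  Σ = 14
Area = |Σ|/2 = 7.
Net area = 45 − 7 = 38.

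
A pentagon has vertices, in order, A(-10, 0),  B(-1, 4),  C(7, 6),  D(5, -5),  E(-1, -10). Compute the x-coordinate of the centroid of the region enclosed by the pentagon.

-8/21

Apply the shoelace (surveyor's) formula. First the cross-terms c_i = x_i·y_{i+1} − x_{i+1}·y_i:
  -40, -34, -65, -55, -100  ⇒  2A = -294, A = -147.
Then Σ (x_i + x_{i+1})·c_i = 336, so x̄ = 336 / (6·(-147)) = -8/21.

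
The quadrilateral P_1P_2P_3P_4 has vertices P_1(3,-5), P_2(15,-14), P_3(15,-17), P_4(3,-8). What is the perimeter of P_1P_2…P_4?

|P_1P_2| = √((12)² + (-9)²) = √225 = 15
|P_2P_3| = √((0)² + (-3)²) = √9 = 3
|P_3P_4| = √((-12)² + (9)²) = √225 = 15
|P_4P_1| = √((0)² + (3)²) = √9 = 3
Perimeter = 15 + 3 + 15 + 3 = 36.

36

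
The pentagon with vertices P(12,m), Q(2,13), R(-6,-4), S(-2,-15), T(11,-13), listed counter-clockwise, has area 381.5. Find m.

Write out the shoelace sum; only the two edges meeting at P involve m:
2·Area = [(11·m − 12·(-13)) + (12·13 − 2·m)] + 343
       = 9·m + 655 = 763
⇒ m = 12.

12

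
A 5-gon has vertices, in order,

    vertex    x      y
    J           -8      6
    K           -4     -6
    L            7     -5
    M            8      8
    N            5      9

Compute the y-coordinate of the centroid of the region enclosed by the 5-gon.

20/13

Apply the surveyor's formula. First the cross-terms c_i = x_i·y_{i+1} − x_{i+1}·y_i:
  72, 62, 96, 32, 102  ⇒  2A = 364, A = 182.
Then Σ (y_i + y_{i+1})·c_i = 1680, so ȳ = 1680 / (6·182) = 20/13.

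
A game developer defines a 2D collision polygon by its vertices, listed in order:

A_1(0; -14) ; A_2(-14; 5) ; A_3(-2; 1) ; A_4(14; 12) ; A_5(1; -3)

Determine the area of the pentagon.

Apply the surveyor's formula: 2A = Σ (x_i·y_{i+1} − x_{i+1}·y_i), indices taken mod 5.
Cross-terms: -196, -4, -38, -54, -14  ⇒  Σ = -306
Area = |Σ|/2 = 153.

153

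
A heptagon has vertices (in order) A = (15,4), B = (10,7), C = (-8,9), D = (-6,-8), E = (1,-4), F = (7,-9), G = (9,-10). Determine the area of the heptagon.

Apply the shoelace (surveyor's) formula: 2A = Σ (x_i·y_{i+1} − x_{i+1}·y_i), indices taken mod 7.
Cross-terms: 65, 146, 118, 32, 19, 11, 186  ⇒  Σ = 577
Area = |Σ|/2 = 288.5.

288.5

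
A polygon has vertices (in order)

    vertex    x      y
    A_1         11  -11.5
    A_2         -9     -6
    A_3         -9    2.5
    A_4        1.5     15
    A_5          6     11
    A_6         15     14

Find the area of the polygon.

Σ = (-169.5) + (-76.5) + (-138.75) + (-73.5) + (-81) + (-326.5) = -865.75
Area = |Σ|/2 = 432.875.

432.875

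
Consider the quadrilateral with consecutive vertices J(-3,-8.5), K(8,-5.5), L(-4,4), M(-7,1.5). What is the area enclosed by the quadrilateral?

Apply the shoelace (surveyor's) formula: 2A = Σ (x_i·y_{i+1} − x_{i+1}·y_i), indices taken mod 4.
Cross-terms: 84.5, 10, 22, 64  ⇒  Σ = 180.5
Area = |Σ|/2 = 90.25.

90.25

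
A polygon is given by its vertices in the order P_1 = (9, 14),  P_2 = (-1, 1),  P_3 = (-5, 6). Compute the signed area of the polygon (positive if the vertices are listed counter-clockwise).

-51

Apply the surveyor's formula: 2A = Σ (x_i·y_{i+1} − x_{i+1}·y_i), indices taken mod 3.
Cross-terms: 23, -1, -124  ⇒  Σ = -102
Signed area = Σ/2 = -51 (negative ⇒ clockwise traversal).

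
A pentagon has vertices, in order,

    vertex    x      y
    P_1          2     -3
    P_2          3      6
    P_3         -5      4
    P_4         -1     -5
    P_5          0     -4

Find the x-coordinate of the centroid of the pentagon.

-47/104

Apply Gauss's area formula. First the cross-terms c_i = x_i·y_{i+1} − x_{i+1}·y_i:
  21, 42, 29, 4, 8  ⇒  2A = 104, A = 52.
Then Σ (x_i + x_{i+1})·c_i = -141, so x̄ = -141 / (6·52) = -47/104.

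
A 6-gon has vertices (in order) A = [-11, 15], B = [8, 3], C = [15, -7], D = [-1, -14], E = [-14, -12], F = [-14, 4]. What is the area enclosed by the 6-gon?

Apply Gauss's area formula: 2A = Σ (x_i·y_{i+1} − x_{i+1}·y_i), indices taken mod 6.
Σ = (-153) + (-101) + (-217) + (-184) + (-224) + (-166) = -1045
Area = |Σ|/2 = 522.5.

522.5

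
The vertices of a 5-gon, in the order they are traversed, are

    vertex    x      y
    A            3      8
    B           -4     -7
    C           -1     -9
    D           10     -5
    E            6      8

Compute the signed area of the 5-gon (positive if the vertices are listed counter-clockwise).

Cross-terms: 11, 29, 95, 110, 24  ⇒  Σ = 269
Signed area = Σ/2 = 134.5 (positive ⇒ counter-clockwise traversal).

134.5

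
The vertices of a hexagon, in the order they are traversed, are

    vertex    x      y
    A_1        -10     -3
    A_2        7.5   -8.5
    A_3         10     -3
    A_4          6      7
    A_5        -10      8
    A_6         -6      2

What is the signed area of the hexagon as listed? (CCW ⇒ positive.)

221

Σ = (107.5) + (62.5) + (88) + (118) + (28) + (38) = 442
Signed area = Σ/2 = 221 (positive ⇒ counter-clockwise traversal).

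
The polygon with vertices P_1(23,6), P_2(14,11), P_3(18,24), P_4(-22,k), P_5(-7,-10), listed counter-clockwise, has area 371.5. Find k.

Write out the shoelace sum; only the two edges meeting at P_4 involve k:
2·Area = [(18·k − (-22)·24) + ((-22)·(-10) − (-7)·k)] + 495
       = 25·k + 1243 = 743
⇒ k = -20.

-20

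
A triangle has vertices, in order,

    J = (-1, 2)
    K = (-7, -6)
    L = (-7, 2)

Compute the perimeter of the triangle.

|JK| = √((-6)² + (-8)²) = √100 = 10
|KL| = √((0)² + (8)²) = √64 = 8
|LJ| = √((6)² + (0)²) = √36 = 6
Perimeter = 10 + 8 + 6 = 24.

24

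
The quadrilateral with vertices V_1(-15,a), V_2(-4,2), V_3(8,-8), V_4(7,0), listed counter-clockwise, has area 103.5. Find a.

Write out the shoelace sum; only the two edges meeting at V_1 involve a:
2·Area = [(7·a − (-15)·0) + ((-15)·2 − (-4)·a)] + 72
       = 11·a + 42 = 207
⇒ a = 15.

15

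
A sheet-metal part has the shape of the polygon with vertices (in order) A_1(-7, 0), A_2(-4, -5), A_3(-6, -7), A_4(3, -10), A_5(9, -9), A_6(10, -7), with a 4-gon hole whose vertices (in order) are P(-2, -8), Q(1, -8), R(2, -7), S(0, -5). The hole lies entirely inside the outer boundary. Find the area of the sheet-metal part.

Outer boundary:
Apply the shoelace (surveyor's) formula: 2A = Σ (x_i·y_{i+1} − x_{i+1}·y_i), indices taken mod 6.
Σ = (35) + (-2) + (81) + (63) + (27) + (-49) = 155
Area = |Σ|/2 = 77.5.
Hole:
Σ = (24) + (9) + (-10) + (-10) = 13
Area = |Σ|/2 = 6.5.
Net area = 77.5 − 6.5 = 71.

71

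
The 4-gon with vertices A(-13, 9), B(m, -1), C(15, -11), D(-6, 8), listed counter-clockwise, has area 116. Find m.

-5

Write out the shoelace sum; only the two edges meeting at B involve m:
2·Area = [((-13)·(-1) − m·9) + (m·(-11) − 15·(-1))] + 104
       = -20·m + 132 = 232
⇒ m = -5.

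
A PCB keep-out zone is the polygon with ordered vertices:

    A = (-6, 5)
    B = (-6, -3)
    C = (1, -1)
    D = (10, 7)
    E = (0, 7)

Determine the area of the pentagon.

Apply the shoelace formula: 2A = Σ (x_i·y_{i+1} − x_{i+1}·y_i), indices taken mod 5.
Σ = (48) + (9) + (17) + (70) + (42) = 186
Area = |Σ|/2 = 93.

93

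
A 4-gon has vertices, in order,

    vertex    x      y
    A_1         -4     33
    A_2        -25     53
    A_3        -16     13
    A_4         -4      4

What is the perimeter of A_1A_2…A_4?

|A_1A_2| = √((-21)² + (20)²) = √841 = 29
|A_2A_3| = √((9)² + (-40)²) = √1681 = 41
|A_3A_4| = √((12)² + (-9)²) = √225 = 15
|A_4A_1| = √((0)² + (29)²) = √841 = 29
Perimeter = 29 + 41 + 15 + 29 = 114.

114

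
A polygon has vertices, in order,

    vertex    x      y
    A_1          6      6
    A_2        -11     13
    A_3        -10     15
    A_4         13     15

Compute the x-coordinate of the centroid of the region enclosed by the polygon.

52/31

Apply the shoelace formula. First the cross-terms c_i = x_i·y_{i+1} − x_{i+1}·y_i:
  144, -35, -345, -12  ⇒  2A = -248, A = -124.
Then Σ (x_i + x_{i+1})·c_i = -1248, so x̄ = -1248 / (6·(-124)) = 52/31.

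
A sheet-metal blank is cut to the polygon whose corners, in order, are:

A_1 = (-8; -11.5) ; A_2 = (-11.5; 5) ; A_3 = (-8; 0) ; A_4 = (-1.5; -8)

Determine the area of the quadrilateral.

57.5

A_1→A_2: (-8)(5) − (-11.5)(-11.5) = -172.25
A_2→A_3: (-11.5)(0) − (-8)(5) = 40
A_3→A_4: (-8)(-8) − (-1.5)(0) = 64
A_4→A_1: (-1.5)(-11.5) − (-8)(-8) = -46.75
Σ = -115
Area = |Σ|/2 = 57.5.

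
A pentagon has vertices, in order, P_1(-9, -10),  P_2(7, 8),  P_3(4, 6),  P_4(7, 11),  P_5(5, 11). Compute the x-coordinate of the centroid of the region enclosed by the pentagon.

68/81

Apply Gauss's area formula. First the cross-terms c_i = x_i·y_{i+1} − x_{i+1}·y_i:
  -2, 10, 2, 22, 49  ⇒  2A = 81, A = 40.5.
Then Σ (x_i + x_{i+1})·c_i = 204, so x̄ = 204 / (6·40.5) = 68/81.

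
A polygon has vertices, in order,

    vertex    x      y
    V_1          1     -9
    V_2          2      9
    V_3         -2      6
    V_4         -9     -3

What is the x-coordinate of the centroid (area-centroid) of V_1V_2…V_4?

Apply the surveyor's formula. First the cross-terms c_i = x_i·y_{i+1} − x_{i+1}·y_i:
  27, 30, 60, 84  ⇒  2A = 201, A = 100.5.
Then Σ (x_i + x_{i+1})·c_i = -1251, so x̄ = -1251 / (6·100.5) = -139/67.

-139/67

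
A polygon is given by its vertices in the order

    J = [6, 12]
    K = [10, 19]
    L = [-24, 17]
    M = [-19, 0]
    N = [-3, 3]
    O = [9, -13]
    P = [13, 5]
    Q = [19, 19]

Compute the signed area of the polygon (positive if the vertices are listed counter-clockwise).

Σ = (-6) + (626) + (323) + (-57) + (12) + (214) + (152) + (114) = 1378
Signed area = Σ/2 = 689 (positive ⇒ counter-clockwise traversal).

689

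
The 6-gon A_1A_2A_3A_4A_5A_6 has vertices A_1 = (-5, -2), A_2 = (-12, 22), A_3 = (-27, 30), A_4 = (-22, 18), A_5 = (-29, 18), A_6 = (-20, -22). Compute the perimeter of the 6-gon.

|A_1A_2| = √((-7)² + (24)²) = √625 = 25
|A_2A_3| = √((-15)² + (8)²) = √289 = 17
|A_3A_4| = √((5)² + (-12)²) = √169 = 13
|A_4A_5| = √((-7)² + (0)²) = √49 = 7
|A_5A_6| = √((9)² + (-40)²) = √1681 = 41
|A_6A_1| = √((15)² + (20)²) = √625 = 25
Perimeter = 25 + 17 + 13 + 7 + 41 + 25 = 128.

128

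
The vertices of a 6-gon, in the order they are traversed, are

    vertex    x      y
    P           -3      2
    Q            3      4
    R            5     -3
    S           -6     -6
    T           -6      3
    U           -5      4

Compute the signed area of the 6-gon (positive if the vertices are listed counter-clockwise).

P→Q: (-3)(4) − (3)(2) = -18
Q→R: (3)(-3) − (5)(4) = -29
R→S: (5)(-6) − (-6)(-3) = -48
S→T: (-6)(3) − (-6)(-6) = -54
T→U: (-6)(4) − (-5)(3) = -9
U→P: (-5)(2) − (-3)(4) = 2
Σ = -156
Signed area = Σ/2 = -78 (negative ⇒ clockwise traversal).

-78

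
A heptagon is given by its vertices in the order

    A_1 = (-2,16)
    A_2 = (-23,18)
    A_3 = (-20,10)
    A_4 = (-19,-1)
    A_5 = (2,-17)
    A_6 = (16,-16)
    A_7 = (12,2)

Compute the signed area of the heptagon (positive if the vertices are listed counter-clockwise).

828.5

Apply the surveyor's formula: 2A = Σ (x_i·y_{i+1} − x_{i+1}·y_i), indices taken mod 7.
Cross-terms: 332, 130, 210, 325, 240, 224, 196  ⇒  Σ = 1657
Signed area = Σ/2 = 828.5 (positive ⇒ counter-clockwise traversal).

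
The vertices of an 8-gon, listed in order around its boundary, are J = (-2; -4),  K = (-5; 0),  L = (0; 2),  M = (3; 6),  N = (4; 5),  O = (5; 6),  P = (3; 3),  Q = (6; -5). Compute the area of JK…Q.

Σ = (-20) + (-10) + (-6) + (-9) + (-1) + (-3) + (-33) + (-34) = -116
Area = |Σ|/2 = 58.

58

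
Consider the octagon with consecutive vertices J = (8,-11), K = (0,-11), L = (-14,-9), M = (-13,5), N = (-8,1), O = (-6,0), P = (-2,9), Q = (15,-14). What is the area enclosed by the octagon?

305

Apply the shoelace formula: 2A = Σ (x_i·y_{i+1} − x_{i+1}·y_i), indices taken mod 8.
J→K: (8)(-11) − (0)(-11) = -88
K→L: (0)(-9) − (-14)(-11) = -154
L→M: (-14)(5) − (-13)(-9) = -187
M→N: (-13)(1) − (-8)(5) = 27
N→O: (-8)(0) − (-6)(1) = 6
O→P: (-6)(9) − (-2)(0) = -54
P→Q: (-2)(-14) − (15)(9) = -107
Q→J: (15)(-11) − (8)(-14) = -53
Σ = -610
Area = |Σ|/2 = 305.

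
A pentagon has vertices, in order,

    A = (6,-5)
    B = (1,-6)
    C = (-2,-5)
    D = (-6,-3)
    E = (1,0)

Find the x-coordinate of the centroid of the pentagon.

Apply the shoelace formula. First the cross-terms c_i = x_i·y_{i+1} − x_{i+1}·y_i:
  -31, -17, -24, 3, -5  ⇒  2A = -74, A = -37.
Then Σ (x_i + x_{i+1})·c_i = -58, so x̄ = -58 / (6·(-37)) = 29/111.

29/111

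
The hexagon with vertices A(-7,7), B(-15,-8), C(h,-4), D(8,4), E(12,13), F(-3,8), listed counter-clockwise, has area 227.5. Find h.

Write out the shoelace sum; only the two edges meeting at C involve h:
2·Area = [((-15)·(-4) − h·(-8)) + (h·4 − 8·(-4))] + 387
       = 12·h + 479 = 455
⇒ h = -2.

-2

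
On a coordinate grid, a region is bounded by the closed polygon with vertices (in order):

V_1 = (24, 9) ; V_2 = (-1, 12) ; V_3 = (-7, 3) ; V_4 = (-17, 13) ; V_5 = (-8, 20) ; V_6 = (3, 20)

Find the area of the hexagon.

285.5

Cross-terms: 297, 81, -40, -236, -220, -453  ⇒  Σ = -571
Area = |Σ|/2 = 285.5.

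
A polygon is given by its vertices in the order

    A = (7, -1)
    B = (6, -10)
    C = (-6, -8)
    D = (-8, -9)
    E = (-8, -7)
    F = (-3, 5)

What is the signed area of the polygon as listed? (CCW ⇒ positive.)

Apply Gauss's area formula: 2A = Σ (x_i·y_{i+1} − x_{i+1}·y_i), indices taken mod 6.
Cross-terms: -64, -108, -10, -16, -61, -32  ⇒  Σ = -291
Signed area = Σ/2 = -145.5 (negative ⇒ clockwise traversal).

-145.5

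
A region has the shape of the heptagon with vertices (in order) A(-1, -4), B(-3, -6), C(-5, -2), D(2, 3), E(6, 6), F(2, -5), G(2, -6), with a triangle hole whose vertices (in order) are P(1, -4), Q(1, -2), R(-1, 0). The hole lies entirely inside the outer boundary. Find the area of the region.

Outer boundary:
Apply the surveyor's formula: 2A = Σ (x_i·y_{i+1} − x_{i+1}·y_i), indices taken mod 7.
Σ = (-6) + (-24) + (-11) + (-6) + (-42) + (-2) + (-14) = -105
Area = |Σ|/2 = 52.5.
Hole:
P→Q: (1)(-2) − (1)(-4) = 2
Q→R: (1)(0) − (-1)(-2) = -2
R→P: (-1)(-4) − (1)(0) = 4
Σ = 4
Area = |Σ|/2 = 2.
Net area = 52.5 − 2 = 50.5.

50.5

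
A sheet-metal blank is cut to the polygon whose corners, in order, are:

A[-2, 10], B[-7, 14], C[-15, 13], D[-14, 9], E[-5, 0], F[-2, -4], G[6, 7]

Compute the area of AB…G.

178.5

Apply the shoelace (surveyor's) formula: 2A = Σ (x_i·y_{i+1} − x_{i+1}·y_i), indices taken mod 7.
Σ = (42) + (119) + (47) + (45) + (20) + (10) + (74) = 357
Area = |Σ|/2 = 178.5.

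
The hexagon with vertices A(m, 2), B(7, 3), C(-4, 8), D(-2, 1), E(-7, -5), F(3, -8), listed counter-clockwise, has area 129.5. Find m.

9

The doubled signed area Σ (x_i y_{i+1} − x_{i+1} y_i) is linear in m.
With m=0 it equals 160; the coefficient of m is 11 (from the two edges through A).
So 11·m + 160 = 2·129.5 = 259 ⇒ m = 9.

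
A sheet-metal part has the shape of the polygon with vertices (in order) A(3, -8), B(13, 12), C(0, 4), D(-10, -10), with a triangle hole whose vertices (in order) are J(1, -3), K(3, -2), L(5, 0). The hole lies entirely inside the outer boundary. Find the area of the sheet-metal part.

Outer boundary:
Apply the surveyor's formula: 2A = Σ (x_i·y_{i+1} − x_{i+1}·y_i), indices taken mod 4.
A→B: (3)(12) − (13)(-8) = 140
B→C: (13)(4) − (0)(12) = 52
C→D: (0)(-10) − (-10)(4) = 40
D→A: (-10)(-8) − (3)(-10) = 110
Σ = 342
Area = |Σ|/2 = 171.
Hole:
Cross-terms: 7, 10, -15  ⇒  Σ = 2
Area = |Σ|/2 = 1.
Net area = 171 − 1 = 170.

170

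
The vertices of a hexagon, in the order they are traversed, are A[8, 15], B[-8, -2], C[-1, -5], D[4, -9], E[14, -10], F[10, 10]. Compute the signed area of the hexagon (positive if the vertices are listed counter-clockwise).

Cross-terms: 104, 38, 29, 86, 240, 70  ⇒  Σ = 567
Signed area = Σ/2 = 283.5 (positive ⇒ counter-clockwise traversal).

283.5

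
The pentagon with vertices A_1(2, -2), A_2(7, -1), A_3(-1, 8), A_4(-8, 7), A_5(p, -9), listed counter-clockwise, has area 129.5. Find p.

The doubled signed area Σ (x_i y_{i+1} − x_{i+1} y_i) is linear in p.
With p=0 it equals 214; the coefficient of p is -9 (from the two edges through A_5).
So -9·p + 214 = 2·129.5 = 259 ⇒ p = -5.

-5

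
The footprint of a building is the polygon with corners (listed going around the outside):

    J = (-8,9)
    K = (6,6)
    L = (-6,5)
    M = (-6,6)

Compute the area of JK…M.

Apply Gauss's area formula: 2A = Σ (x_i·y_{i+1} − x_{i+1}·y_i), indices taken mod 4.
Cross-terms: -102, 66, -6, -6  ⇒  Σ = -48
Area = |Σ|/2 = 24.

24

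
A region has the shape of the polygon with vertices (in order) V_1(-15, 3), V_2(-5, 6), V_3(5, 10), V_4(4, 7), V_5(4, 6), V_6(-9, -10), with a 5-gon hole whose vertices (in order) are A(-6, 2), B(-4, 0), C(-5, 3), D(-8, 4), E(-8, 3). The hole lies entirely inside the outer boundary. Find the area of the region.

Outer boundary:
Σ = (-75) + (-80) + (-5) + (-4) + (14) + (-177) = -327
Area = |Σ|/2 = 163.5.
Hole:
Σ = (8) + (-12) + (4) + (8) + (2) = 10
Area = |Σ|/2 = 5.
Net area = 163.5 − 5 = 158.5.

158.5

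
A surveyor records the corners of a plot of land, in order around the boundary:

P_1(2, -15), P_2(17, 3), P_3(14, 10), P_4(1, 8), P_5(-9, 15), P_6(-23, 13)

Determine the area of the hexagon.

P_1→P_2: (2)(3) − (17)(-15) = 261
P_2→P_3: (17)(10) − (14)(3) = 128
P_3→P_4: (14)(8) − (1)(10) = 102
P_4→P_5: (1)(15) − (-9)(8) = 87
P_5→P_6: (-9)(13) − (-23)(15) = 228
P_6→P_1: (-23)(-15) − (2)(13) = 319
Σ = 1125
Area = |Σ|/2 = 562.5.

562.5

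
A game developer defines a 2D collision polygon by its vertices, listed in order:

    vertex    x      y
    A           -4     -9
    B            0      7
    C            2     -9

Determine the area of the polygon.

48

Σ = (-28) + (-14) + (-54) = -96
Area = |Σ|/2 = 48.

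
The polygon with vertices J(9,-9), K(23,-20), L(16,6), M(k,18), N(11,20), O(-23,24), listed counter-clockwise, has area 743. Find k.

The doubled signed area Σ (x_i y_{i+1} − x_{i+1} y_i) is linear in k.
With k=0 it equals 1290; the coefficient of k is 14 (from the two edges through M).
So 14·k + 1290 = 2·743 = 1486 ⇒ k = 14.

14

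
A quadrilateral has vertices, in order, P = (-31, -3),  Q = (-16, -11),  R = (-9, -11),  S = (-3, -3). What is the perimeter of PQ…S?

|PQ| = √((15)² + (-8)²) = √289 = 17
|QR| = √((7)² + (0)²) = √49 = 7
|RS| = √((6)² + (8)²) = √100 = 10
|SP| = √((-28)² + (0)²) = √784 = 28
Perimeter = 17 + 7 + 10 + 28 = 62.

62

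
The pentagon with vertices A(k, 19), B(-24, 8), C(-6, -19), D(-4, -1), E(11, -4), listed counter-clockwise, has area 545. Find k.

The doubled signed area Σ (x_i y_{i+1} − x_{i+1} y_i) is linear in k.
With k=0 it equals 1126; the coefficient of k is 12 (from the two edges through A).
So 12·k + 1126 = 2·545 = 1090 ⇒ k = -3.

-3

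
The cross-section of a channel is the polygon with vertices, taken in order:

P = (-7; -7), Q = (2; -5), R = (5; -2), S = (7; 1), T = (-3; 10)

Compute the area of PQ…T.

126.5

Apply the surveyor's formula: 2A = Σ (x_i·y_{i+1} − x_{i+1}·y_i), indices taken mod 5.
Σ = (49) + (21) + (19) + (73) + (91) = 253
Area = |Σ|/2 = 126.5.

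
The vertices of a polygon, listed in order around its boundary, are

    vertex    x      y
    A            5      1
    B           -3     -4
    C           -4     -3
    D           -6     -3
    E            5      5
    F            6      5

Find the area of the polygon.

Apply the surveyor's formula: 2A = Σ (x_i·y_{i+1} − x_{i+1}·y_i), indices taken mod 6.
A→B: (5)(-4) − (-3)(1) = -17
B→C: (-3)(-3) − (-4)(-4) = -7
C→D: (-4)(-3) − (-6)(-3) = -6
D→E: (-6)(5) − (5)(-3) = -15
E→F: (5)(5) − (6)(5) = -5
F→A: (6)(1) − (5)(5) = -19
Σ = -69
Area = |Σ|/2 = 34.5.

34.5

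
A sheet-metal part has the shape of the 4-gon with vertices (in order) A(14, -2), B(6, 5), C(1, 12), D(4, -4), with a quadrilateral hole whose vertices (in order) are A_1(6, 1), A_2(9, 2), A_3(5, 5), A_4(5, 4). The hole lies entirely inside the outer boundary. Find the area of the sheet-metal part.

Outer boundary:
Apply the shoelace (surveyor's) formula: 2A = Σ (x_i·y_{i+1} − x_{i+1}·y_i), indices taken mod 4.
Σ = (82) + (67) + (-52) + (48) = 145
Area = |Σ|/2 = 72.5.
Hole:
Σ = (3) + (35) + (-5) + (-19) = 14
Area = |Σ|/2 = 7.
Net area = 72.5 − 7 = 65.5.

65.5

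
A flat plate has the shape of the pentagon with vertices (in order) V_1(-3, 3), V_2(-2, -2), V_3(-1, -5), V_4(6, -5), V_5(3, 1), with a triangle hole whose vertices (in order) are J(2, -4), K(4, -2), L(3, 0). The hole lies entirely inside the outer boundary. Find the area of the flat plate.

41

Outer boundary:
Apply the surveyor's formula: 2A = Σ (x_i·y_{i+1} − x_{i+1}·y_i), indices taken mod 5.
V_1→V_2: (-3)(-2) − (-2)(3) = 12
V_2→V_3: (-2)(-5) − (-1)(-2) = 8
V_3→V_4: (-1)(-5) − (6)(-5) = 35
V_4→V_5: (6)(1) − (3)(-5) = 21
V_5→V_1: (3)(3) − (-3)(1) = 12
Σ = 88
Area = |Σ|/2 = 44.
Hole:
Apply Gauss's area formula: 2A = Σ (x_i·y_{i+1} − x_{i+1}·y_i), indices taken mod 3.
Σ = (12) + (6) + (-12) = 6
Area = |Σ|/2 = 3.
Net area = 44 − 3 = 41.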